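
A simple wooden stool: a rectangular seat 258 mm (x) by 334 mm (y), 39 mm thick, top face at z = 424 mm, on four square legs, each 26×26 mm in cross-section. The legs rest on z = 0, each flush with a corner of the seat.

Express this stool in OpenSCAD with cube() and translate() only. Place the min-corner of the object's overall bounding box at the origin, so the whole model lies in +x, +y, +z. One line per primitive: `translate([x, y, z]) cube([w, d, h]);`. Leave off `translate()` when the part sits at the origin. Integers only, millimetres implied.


translate([0, 0, 385]) cube([258, 334, 39]);
cube([26, 26, 385]);
translate([232, 0, 0]) cube([26, 26, 385]);
translate([0, 308, 0]) cube([26, 26, 385]);
translate([232, 308, 0]) cube([26, 26, 385]);


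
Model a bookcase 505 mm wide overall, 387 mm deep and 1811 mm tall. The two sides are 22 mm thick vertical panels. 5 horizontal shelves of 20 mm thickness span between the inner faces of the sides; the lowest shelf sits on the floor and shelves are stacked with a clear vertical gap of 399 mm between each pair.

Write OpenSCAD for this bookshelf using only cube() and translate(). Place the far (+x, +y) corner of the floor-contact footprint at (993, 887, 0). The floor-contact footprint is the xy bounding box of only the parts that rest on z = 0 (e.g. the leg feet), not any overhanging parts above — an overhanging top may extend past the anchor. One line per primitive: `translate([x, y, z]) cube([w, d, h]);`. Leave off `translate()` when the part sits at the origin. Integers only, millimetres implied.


translate([488, 500, 0]) cube([22, 387, 1811]);
translate([971, 500, 0]) cube([22, 387, 1811]);
translate([510, 500, 0]) cube([461, 387, 20]);
translate([510, 500, 419]) cube([461, 387, 20]);
translate([510, 500, 838]) cube([461, 387, 20]);
translate([510, 500, 1257]) cube([461, 387, 20]);
translate([510, 500, 1676]) cube([461, 387, 20]);


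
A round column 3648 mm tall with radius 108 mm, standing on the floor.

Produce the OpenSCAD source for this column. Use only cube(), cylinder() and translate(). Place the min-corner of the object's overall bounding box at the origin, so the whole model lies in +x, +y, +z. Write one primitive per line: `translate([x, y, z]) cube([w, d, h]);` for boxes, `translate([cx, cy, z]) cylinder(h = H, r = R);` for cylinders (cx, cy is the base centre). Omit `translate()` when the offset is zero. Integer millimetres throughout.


translate([108, 108, 0]) cylinder(h = 3648, r = 108);


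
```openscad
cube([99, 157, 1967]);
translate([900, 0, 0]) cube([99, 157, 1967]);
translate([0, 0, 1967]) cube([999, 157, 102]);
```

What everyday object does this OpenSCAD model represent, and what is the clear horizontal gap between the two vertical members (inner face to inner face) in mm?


A door frame. The clear opening width is 801 mm.

Two 1967 mm tall posts with a header on top — a door frame. The left jamb is 99 mm wide at x = 0; the right jamb starts at x = 900. The clear opening is 900 − 99 = 801 mm.


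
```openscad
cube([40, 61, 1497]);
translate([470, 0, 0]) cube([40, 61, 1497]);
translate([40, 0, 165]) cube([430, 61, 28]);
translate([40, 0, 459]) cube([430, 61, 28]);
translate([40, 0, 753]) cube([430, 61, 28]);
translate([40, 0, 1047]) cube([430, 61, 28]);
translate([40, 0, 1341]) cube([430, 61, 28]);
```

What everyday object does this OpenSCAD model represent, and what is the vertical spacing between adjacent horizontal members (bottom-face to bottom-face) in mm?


A ladder. The rung spacing is 294 mm.

Two tall 40×61 posts with 5 short bars between them — a ladder. Adjacent rungs sit at z = 165 and z = 459, so the spacing is 459 − 165 = 294 mm.


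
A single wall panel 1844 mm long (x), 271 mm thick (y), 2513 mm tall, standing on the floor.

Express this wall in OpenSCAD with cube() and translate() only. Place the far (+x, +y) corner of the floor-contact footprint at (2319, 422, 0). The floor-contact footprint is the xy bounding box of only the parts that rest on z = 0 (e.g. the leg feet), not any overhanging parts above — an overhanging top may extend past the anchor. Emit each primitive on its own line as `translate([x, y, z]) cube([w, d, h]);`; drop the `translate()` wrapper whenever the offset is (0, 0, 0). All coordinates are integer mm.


translate([475, 151, 0]) cube([1844, 271, 2513]);


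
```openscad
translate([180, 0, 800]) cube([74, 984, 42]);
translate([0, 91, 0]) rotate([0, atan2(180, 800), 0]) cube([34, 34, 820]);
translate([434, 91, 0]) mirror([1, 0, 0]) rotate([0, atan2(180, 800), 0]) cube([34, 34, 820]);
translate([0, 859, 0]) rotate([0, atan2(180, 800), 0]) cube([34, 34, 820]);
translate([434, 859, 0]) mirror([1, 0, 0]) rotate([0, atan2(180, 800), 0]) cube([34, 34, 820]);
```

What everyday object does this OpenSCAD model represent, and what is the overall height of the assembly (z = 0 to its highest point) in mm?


A sawhorse. The overall height is 842 mm.

A beam across two mirrored pairs of raked legs — a sawhorse. The beam's underside is at z = 800 (matching the legs' vertical rise in atan2(180, 800)) and the beam is 42 mm tall, so its top is at 800 + 42 = 842 mm. The raked legs top out at the beam's underside, so that is the highest point.


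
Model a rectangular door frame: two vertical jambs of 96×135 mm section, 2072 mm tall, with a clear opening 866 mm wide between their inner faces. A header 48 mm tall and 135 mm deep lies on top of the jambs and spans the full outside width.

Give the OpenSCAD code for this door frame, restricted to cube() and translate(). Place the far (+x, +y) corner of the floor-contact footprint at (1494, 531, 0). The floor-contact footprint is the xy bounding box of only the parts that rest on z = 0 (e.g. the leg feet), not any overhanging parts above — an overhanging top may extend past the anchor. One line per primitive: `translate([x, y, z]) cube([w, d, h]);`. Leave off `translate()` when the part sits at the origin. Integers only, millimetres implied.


translate([436, 396, 0]) cube([96, 135, 2072]);
translate([1398, 396, 0]) cube([96, 135, 2072]);
translate([436, 396, 2072]) cube([1058, 135, 48]);


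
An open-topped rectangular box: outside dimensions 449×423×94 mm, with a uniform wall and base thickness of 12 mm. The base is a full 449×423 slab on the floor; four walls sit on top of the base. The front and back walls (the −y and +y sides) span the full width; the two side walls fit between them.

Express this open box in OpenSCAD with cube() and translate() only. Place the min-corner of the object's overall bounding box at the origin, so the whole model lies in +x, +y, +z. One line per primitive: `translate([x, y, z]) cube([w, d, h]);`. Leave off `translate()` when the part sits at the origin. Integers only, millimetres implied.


cube([449, 423, 12]);
translate([0, 0, 12]) cube([449, 12, 82]);
translate([0, 411, 12]) cube([449, 12, 82]);
translate([0, 12, 12]) cube([12, 399, 82]);
translate([437, 12, 12]) cube([12, 399, 82]);


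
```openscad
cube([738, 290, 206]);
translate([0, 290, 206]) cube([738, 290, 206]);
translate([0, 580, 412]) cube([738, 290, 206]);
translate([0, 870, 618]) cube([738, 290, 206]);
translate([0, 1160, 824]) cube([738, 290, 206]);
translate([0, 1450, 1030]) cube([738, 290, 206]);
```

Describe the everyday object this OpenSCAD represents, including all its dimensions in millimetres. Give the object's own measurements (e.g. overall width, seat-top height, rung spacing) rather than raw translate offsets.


A straight staircase of 6 solid steps. Each step is 738 mm wide (x), 290 mm deep (y, the going) and 206 mm tall (the rise). The first step rests on the floor; each subsequent step sits one going further in +y and one rise higher in +z, directly behind and above the previous step with no overlap.


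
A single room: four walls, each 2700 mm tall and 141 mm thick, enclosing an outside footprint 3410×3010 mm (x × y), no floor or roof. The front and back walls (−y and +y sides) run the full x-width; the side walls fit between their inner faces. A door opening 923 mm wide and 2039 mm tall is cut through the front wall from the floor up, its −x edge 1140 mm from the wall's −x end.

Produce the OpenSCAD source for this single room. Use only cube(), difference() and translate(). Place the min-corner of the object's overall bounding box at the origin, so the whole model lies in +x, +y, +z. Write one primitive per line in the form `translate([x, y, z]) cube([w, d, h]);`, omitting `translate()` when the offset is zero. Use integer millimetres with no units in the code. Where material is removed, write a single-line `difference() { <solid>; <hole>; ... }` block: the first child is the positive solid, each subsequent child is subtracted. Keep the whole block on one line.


difference() { cube([3410, 141, 2700]); translate([1140, 0, 0]) cube([923, 141, 2039]); }
translate([0, 2869, 0]) cube([3410, 141, 2700]);
translate([0, 141, 0]) cube([141, 2728, 2700]);
translate([3269, 141, 0]) cube([141, 2728, 2700]);


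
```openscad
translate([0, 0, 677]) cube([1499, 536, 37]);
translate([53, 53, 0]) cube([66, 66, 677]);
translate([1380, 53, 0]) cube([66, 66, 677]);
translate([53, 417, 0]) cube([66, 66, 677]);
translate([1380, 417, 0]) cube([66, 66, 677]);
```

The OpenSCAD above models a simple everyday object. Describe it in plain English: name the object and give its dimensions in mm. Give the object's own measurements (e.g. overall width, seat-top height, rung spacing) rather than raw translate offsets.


A table: top 1499 mm (x) × 536 mm (y), 37 mm thick, upper face at z = 714 mm, on four 66×66 mm square legs, each inset 53 mm from the nearest pair of top edges from z = 0 to the bottom of the top.


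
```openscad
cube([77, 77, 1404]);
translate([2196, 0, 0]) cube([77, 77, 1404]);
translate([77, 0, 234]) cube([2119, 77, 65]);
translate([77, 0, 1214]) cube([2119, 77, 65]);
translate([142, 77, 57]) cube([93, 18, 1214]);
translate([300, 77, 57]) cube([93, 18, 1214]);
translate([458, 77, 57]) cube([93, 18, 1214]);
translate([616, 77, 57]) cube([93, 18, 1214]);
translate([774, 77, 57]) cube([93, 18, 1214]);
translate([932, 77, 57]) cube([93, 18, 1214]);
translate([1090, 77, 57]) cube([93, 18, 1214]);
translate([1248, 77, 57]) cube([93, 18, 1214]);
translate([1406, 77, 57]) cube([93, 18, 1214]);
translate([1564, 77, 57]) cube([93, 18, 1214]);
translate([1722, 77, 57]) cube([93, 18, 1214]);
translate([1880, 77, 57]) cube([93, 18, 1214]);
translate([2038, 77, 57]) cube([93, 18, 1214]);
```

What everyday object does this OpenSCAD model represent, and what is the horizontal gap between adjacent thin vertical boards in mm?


A fence section. The picket gap is 65 mm.

Two posts, two rails, 13 pickets — a fence section. Span 2119 mm holds 13 pickets of 93 mm with 14 equal gaps: ⌊(2119 − 13·93) / 14⌋ = 65 mm.


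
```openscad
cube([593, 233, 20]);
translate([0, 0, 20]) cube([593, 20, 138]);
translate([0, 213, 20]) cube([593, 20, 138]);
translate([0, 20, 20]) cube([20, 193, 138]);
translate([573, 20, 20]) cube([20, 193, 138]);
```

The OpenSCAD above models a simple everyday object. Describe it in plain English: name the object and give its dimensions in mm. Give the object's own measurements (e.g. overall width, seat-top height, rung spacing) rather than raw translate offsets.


An open-topped rectangular box: outside dimensions 593×233×158 mm, with a uniform wall and base thickness of 20 mm. The base is a full 593×233 slab on the floor; four walls sit on top of the base. The front and back walls (the −y and +y sides) span the full width; the two side walls fit between them.


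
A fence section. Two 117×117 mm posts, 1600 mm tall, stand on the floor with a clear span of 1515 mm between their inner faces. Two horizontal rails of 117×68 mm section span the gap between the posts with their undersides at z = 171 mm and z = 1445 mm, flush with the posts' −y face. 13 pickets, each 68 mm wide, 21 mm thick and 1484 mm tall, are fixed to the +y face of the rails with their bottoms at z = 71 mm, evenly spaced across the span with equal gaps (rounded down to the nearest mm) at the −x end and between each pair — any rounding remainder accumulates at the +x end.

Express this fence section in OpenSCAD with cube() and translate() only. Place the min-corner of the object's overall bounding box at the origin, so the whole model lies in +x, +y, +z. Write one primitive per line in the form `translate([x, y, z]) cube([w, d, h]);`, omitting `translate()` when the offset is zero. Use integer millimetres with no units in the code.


cube([117, 117, 1600]);
translate([1632, 0, 0]) cube([117, 117, 1600]);
translate([117, 0, 171]) cube([1515, 117, 68]);
translate([117, 0, 1445]) cube([1515, 117, 68]);
translate([162, 117, 71]) cube([68, 21, 1484]);
translate([275, 117, 71]) cube([68, 21, 1484]);
translate([388, 117, 71]) cube([68, 21, 1484]);
translate([501, 117, 71]) cube([68, 21, 1484]);
translate([614, 117, 71]) cube([68, 21, 1484]);
translate([727, 117, 71]) cube([68, 21, 1484]);
translate([840, 117, 71]) cube([68, 21, 1484]);
translate([953, 117, 71]) cube([68, 21, 1484]);
translate([1066, 117, 71]) cube([68, 21, 1484]);
translate([1179, 117, 71]) cube([68, 21, 1484]);
translate([1292, 117, 71]) cube([68, 21, 1484]);
translate([1405, 117, 71]) cube([68, 21, 1484]);
translate([1518, 117, 71]) cube([68, 21, 1484]);


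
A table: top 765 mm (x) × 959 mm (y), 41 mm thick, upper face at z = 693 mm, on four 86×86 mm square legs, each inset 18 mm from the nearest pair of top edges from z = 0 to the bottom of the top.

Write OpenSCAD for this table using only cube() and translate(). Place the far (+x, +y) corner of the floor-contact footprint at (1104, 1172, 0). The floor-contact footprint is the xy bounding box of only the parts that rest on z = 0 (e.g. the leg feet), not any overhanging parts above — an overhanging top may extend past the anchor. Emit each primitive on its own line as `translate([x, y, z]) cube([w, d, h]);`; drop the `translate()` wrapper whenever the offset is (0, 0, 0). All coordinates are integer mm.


// leg_h = 693 - 41 = 652
translate([357, 231, 652]) cube([765, 959, 41]);
translate([375, 249, 0]) cube([86, 86, 652]);
translate([1018, 249, 0]) cube([86, 86, 652]);
translate([375, 1086, 0]) cube([86, 86, 652]);
translate([1018, 1086, 0]) cube([86, 86, 652]);


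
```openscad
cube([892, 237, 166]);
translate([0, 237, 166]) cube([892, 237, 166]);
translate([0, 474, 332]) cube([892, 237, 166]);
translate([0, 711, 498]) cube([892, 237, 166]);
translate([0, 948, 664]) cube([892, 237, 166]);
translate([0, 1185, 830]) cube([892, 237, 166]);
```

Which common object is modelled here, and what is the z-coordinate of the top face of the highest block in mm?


A staircase. The total rise is 996 mm.

6 identical blocks, each offset up and back from the previous — a staircase. Each step is 166 mm tall and there are 6 of them, so the total rise is 6 × 166 = 996 mm.


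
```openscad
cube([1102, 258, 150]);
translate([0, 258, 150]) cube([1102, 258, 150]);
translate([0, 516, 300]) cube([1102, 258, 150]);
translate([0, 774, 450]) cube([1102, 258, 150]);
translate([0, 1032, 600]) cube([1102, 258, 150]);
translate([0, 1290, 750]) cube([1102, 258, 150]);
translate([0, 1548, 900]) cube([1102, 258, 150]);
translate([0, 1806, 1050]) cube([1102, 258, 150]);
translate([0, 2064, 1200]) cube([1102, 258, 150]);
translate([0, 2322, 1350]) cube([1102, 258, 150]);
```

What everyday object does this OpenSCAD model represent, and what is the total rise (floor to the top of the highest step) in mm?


A staircase. The total rise is 1500 mm.

10 identical blocks, each offset up and back from the previous — a staircase. Each step is 150 mm tall and there are 10 of them, so the total rise is 10 × 150 = 1500 mm.


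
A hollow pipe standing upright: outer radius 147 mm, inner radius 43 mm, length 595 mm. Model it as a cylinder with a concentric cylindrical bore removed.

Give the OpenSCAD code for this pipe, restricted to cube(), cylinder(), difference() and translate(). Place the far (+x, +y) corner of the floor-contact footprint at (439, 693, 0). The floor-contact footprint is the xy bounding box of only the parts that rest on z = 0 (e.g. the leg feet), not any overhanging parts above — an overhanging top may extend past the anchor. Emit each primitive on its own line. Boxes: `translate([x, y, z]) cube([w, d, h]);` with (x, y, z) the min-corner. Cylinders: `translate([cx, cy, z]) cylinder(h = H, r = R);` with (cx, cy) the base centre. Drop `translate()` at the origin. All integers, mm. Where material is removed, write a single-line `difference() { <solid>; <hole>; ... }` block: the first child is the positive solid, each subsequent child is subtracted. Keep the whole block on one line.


difference() { translate([292, 546, 0]) cylinder(h = 595, r = 147); translate([292, 546, 0]) cylinder(h = 595, r = 43); }


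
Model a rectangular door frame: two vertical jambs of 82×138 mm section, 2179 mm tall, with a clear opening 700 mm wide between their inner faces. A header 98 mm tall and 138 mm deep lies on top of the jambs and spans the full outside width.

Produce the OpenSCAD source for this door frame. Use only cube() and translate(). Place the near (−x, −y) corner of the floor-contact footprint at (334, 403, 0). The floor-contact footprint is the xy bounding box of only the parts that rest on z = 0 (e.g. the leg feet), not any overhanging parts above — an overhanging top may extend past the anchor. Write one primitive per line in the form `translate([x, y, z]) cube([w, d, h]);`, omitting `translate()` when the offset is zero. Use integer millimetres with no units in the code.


translate([334, 403, 0]) cube([82, 138, 2179]);
translate([1116, 403, 0]) cube([82, 138, 2179]);
translate([334, 403, 2179]) cube([864, 138, 98]);


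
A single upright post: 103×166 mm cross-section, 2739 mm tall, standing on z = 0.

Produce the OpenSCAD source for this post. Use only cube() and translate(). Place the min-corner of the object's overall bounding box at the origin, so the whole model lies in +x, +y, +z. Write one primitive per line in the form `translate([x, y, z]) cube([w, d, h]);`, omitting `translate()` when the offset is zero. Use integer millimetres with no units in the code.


cube([103, 166, 2739]);


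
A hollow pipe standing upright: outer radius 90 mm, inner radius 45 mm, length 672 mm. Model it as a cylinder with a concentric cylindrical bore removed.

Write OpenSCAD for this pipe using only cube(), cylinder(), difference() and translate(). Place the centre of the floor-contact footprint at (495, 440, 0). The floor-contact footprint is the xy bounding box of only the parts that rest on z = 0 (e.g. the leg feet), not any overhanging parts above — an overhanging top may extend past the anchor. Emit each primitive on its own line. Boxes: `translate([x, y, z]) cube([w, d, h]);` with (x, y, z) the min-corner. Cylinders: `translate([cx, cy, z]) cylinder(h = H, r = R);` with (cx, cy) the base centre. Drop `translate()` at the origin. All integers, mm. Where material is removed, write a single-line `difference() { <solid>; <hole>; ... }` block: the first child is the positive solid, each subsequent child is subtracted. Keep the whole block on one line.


difference() { translate([495, 440, 0]) cylinder(h = 672, r = 90); translate([495, 440, 0]) cylinder(h = 672, r = 45); }


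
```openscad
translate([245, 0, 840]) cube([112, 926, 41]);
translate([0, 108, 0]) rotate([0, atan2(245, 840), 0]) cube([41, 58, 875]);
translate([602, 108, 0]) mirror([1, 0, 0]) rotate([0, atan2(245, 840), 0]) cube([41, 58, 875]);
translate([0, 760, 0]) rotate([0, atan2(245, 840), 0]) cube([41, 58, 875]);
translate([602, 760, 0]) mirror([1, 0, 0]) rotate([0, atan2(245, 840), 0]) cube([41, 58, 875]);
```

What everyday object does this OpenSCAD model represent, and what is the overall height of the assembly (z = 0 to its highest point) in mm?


A sawhorse. The overall height is 881 mm.

A beam across two mirrored pairs of raked legs — a sawhorse. The beam's underside is at z = 840 (matching the legs' vertical rise in atan2(245, 840)) and the beam is 41 mm tall, so its top is at 840 + 41 = 881 mm. The raked legs top out at the beam's underside, so that is the highest point.


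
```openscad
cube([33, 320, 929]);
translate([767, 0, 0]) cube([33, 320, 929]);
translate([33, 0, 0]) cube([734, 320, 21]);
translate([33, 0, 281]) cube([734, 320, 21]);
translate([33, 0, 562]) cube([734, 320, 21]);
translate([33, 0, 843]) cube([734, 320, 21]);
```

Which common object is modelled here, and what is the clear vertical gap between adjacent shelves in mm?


A bookshelf. The clear shelf gap is 260 mm.

Two tall side panels with 4 horizontal boards between them — a bookshelf. The first two shelf undersides are at z = 0 and z = 281; with shelf thickness 21, the clear gap is 281 − 0 − 21 = 260 mm.


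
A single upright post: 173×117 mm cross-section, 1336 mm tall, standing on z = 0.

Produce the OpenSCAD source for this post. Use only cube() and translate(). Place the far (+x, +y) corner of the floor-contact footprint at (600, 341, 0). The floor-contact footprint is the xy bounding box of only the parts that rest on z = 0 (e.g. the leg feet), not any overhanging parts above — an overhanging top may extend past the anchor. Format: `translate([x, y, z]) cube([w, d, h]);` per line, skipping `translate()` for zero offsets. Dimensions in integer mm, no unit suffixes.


translate([427, 224, 0]) cube([173, 117, 1336]);


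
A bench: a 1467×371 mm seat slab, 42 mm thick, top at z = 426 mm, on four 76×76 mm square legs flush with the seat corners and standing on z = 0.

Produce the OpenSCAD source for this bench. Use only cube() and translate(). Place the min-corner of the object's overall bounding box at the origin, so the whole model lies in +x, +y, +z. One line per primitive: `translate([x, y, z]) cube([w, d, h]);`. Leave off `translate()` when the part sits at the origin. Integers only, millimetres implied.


translate([0, 0, 384]) cube([1467, 371, 42]);
cube([76, 76, 384]);
translate([0, 295, 0]) cube([76, 76, 384]);
translate([1391, 0, 0]) cube([76, 76, 384]);
translate([1391, 295, 0]) cube([76, 76, 384]);


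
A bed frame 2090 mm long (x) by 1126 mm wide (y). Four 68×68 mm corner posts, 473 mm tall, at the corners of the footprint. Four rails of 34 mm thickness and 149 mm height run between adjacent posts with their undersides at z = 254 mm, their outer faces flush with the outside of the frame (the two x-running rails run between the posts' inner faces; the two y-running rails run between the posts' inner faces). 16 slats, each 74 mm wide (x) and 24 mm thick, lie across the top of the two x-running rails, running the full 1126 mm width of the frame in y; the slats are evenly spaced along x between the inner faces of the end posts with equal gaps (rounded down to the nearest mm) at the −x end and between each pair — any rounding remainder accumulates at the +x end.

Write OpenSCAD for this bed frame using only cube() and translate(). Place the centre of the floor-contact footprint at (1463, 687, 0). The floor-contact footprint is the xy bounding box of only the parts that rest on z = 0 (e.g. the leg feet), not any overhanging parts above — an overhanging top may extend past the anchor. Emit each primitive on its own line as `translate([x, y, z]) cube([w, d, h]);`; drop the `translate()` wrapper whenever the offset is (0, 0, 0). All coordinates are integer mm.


translate([418, 124, 0]) cube([68, 68, 473]);
translate([418, 1182, 0]) cube([68, 68, 473]);
translate([2440, 124, 0]) cube([68, 68, 473]);
translate([2440, 1182, 0]) cube([68, 68, 473]);
translate([486, 124, 254]) cube([1954, 34, 149]);
translate([486, 1216, 254]) cube([1954, 34, 149]);
translate([418, 192, 254]) cube([34, 990, 149]);
translate([2474, 192, 254]) cube([34, 990, 149]);
translate([531, 124, 403]) cube([74, 1126, 24]);
translate([650, 124, 403]) cube([74, 1126, 24]);
translate([769, 124, 403]) cube([74, 1126, 24]);
translate([888, 124, 403]) cube([74, 1126, 24]);
translate([1007, 124, 403]) cube([74, 1126, 24]);
translate([1126, 124, 403]) cube([74, 1126, 24]);
translate([1245, 124, 403]) cube([74, 1126, 24]);
translate([1364, 124, 403]) cube([74, 1126, 24]);
translate([1483, 124, 403]) cube([74, 1126, 24]);
translate([1602, 124, 403]) cube([74, 1126, 24]);
translate([1721, 124, 403]) cube([74, 1126, 24]);
translate([1840, 124, 403]) cube([74, 1126, 24]);
translate([1959, 124, 403]) cube([74, 1126, 24]);
translate([2078, 124, 403]) cube([74, 1126, 24]);
translate([2197, 124, 403]) cube([74, 1126, 24]);
translate([2316, 124, 403]) cube([74, 1126, 24]);


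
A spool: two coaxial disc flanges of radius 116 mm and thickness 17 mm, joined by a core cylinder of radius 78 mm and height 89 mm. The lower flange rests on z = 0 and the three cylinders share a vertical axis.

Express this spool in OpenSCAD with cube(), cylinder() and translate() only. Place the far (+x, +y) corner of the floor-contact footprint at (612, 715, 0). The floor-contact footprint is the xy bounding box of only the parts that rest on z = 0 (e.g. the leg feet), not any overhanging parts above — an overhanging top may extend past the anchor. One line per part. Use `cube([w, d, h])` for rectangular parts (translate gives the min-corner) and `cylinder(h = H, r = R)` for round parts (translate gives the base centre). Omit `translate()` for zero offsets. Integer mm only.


translate([496, 599, 0]) cylinder(h = 17, r = 116);
translate([496, 599, 17]) cylinder(h = 89, r = 78);
translate([496, 599, 106]) cylinder(h = 17, r = 116);


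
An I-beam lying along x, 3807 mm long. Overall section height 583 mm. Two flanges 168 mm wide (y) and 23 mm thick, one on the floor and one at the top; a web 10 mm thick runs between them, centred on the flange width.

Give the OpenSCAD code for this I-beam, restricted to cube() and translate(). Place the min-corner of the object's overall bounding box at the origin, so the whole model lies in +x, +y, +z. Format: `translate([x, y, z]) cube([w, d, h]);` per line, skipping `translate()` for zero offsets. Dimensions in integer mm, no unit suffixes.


cube([3807, 168, 23]);
translate([0, 79, 23]) cube([3807, 10, 537]);
translate([0, 0, 560]) cube([3807, 168, 23]);


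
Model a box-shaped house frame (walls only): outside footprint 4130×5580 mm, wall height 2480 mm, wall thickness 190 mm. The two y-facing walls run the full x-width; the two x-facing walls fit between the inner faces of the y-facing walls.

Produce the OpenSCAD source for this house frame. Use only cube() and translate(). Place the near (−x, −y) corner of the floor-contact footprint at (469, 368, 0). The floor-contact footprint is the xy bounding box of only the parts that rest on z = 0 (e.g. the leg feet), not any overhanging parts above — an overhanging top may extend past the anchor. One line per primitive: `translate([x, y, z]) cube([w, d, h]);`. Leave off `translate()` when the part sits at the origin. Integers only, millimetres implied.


translate([469, 368, 0]) cube([4130, 190, 2480]);
translate([469, 5758, 0]) cube([4130, 190, 2480]);
translate([469, 558, 0]) cube([190, 5200, 2480]);
translate([4409, 558, 0]) cube([190, 5200, 2480]);


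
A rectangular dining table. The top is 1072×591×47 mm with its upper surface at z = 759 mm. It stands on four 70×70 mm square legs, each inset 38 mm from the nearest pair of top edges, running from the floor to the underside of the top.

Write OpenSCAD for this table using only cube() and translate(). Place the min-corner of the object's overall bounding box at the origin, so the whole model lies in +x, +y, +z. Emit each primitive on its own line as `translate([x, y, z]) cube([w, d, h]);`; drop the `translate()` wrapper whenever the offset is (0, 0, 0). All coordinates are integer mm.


// leg_h = 759 - 47 = 712
translate([0, 0, 712]) cube([1072, 591, 47]);
translate([38, 38, 0]) cube([70, 70, 712]);
translate([964, 38, 0]) cube([70, 70, 712]);
translate([38, 483, 0]) cube([70, 70, 712]);
translate([964, 483, 0]) cube([70, 70, 712]);


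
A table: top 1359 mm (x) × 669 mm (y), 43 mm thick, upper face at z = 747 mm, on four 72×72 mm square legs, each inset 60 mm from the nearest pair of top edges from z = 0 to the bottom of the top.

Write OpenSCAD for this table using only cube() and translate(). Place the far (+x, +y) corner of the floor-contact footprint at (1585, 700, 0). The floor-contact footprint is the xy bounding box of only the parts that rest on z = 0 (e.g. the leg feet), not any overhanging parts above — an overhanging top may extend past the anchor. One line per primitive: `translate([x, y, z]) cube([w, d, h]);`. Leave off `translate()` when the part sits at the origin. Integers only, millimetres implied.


translate([286, 91, 704]) cube([1359, 669, 43]);
translate([346, 151, 0]) cube([72, 72, 704]);
translate([1513, 151, 0]) cube([72, 72, 704]);
translate([346, 628, 0]) cube([72, 72, 704]);
translate([1513, 628, 0]) cube([72, 72, 704]);


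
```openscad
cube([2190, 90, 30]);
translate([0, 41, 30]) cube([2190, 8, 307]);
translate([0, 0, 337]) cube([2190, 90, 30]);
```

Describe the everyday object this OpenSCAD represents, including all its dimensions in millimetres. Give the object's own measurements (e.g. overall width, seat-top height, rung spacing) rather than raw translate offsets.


An I-beam lying along x, 2190 mm long. Overall section height 367 mm. Two flanges 90 mm wide (y) and 30 mm thick, one on the floor and one at the top; a web 8 mm thick runs between them, centred on the flange width.


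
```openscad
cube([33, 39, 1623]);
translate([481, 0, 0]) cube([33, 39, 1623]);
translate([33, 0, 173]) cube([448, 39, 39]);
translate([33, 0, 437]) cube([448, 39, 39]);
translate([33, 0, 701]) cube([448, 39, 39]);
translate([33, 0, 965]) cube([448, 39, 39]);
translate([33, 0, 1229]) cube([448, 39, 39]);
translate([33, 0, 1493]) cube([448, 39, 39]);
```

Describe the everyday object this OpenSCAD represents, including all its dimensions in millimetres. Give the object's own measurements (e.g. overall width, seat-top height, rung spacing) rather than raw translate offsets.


A straight ladder. Two 33×39 mm vertical rails, 1623 mm tall, stand 514 mm apart (outside-to-outside) with their front faces coplanar on the −y side. 6 rungs, each 39 mm deep and 39 mm tall, span between the inner faces of the rails, front faces flush with the rails. The lowest rung's underside is at z = 173 mm and rungs are spaced 264 mm apart (underside to underside).


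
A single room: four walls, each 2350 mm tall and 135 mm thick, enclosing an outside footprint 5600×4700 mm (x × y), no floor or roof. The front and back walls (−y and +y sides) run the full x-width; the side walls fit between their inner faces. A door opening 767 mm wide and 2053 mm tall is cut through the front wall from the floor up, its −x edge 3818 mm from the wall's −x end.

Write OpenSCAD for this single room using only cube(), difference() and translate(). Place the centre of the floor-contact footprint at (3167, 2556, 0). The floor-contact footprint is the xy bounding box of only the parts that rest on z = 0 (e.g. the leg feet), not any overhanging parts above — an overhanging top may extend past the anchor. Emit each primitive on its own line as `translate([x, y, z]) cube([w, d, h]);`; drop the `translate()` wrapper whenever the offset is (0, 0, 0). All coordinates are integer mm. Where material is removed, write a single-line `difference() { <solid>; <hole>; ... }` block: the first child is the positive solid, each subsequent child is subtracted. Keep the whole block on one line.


difference() { translate([367, 206, 0]) cube([5600, 135, 2350]); translate([4185, 206, 0]) cube([767, 135, 2053]); }
translate([367, 4771, 0]) cube([5600, 135, 2350]);
translate([367, 341, 0]) cube([135, 4430, 2350]);
translate([5832, 341, 0]) cube([135, 4430, 2350]);


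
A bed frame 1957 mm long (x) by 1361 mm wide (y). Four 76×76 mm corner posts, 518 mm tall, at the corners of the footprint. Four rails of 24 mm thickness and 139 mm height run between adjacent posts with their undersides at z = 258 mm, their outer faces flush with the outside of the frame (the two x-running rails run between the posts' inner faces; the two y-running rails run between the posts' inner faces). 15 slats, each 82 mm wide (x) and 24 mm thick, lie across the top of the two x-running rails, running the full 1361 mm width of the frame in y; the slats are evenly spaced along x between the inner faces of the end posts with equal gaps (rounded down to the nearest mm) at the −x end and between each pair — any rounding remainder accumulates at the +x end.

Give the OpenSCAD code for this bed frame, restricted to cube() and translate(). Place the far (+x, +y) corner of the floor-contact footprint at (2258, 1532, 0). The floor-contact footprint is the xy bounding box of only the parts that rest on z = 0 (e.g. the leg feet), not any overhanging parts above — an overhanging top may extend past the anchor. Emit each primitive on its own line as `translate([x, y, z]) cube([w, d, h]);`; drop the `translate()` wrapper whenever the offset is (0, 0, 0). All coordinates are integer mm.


// slat z = rail_z + rail_h = 258 + 139 = 397
// slat gap = ⌊(1805 − 15·82) / 16⌋ = 35
translate([301, 171, 0]) cube([76, 76, 518]);
translate([301, 1456, 0]) cube([76, 76, 518]);
translate([2182, 171, 0]) cube([76, 76, 518]);
translate([2182, 1456, 0]) cube([76, 76, 518]);
translate([377, 171, 258]) cube([1805, 24, 139]);
translate([377, 1508, 258]) cube([1805, 24, 139]);
translate([301, 247, 258]) cube([24, 1209, 139]);
translate([2234, 247, 258]) cube([24, 1209, 139]);
translate([412, 171, 397]) cube([82, 1361, 24]);
translate([529, 171, 397]) cube([82, 1361, 24]);
translate([646, 171, 397]) cube([82, 1361, 24]);
translate([763, 171, 397]) cube([82, 1361, 24]);
translate([880, 171, 397]) cube([82, 1361, 24]);
translate([997, 171, 397]) cube([82, 1361, 24]);
translate([1114, 171, 397]) cube([82, 1361, 24]);
translate([1231, 171, 397]) cube([82, 1361, 24]);
translate([1348, 171, 397]) cube([82, 1361, 24]);
translate([1465, 171, 397]) cube([82, 1361, 24]);
translate([1582, 171, 397]) cube([82, 1361, 24]);
translate([1699, 171, 397]) cube([82, 1361, 24]);
translate([1816, 171, 397]) cube([82, 1361, 24]);
translate([1933, 171, 397]) cube([82, 1361, 24]);
translate([2050, 171, 397]) cube([82, 1361, 24]);


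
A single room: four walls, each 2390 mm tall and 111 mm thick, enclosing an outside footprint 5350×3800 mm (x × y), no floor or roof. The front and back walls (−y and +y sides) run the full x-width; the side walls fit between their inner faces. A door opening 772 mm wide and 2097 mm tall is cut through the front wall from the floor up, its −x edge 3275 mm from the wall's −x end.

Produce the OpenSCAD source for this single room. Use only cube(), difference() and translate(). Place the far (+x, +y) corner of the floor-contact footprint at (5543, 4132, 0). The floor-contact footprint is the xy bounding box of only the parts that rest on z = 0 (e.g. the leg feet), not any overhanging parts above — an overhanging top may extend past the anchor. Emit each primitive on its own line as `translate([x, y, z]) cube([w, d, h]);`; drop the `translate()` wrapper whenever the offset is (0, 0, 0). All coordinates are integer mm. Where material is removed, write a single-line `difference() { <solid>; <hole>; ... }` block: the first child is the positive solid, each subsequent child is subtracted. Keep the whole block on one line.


difference() { translate([193, 332, 0]) cube([5350, 111, 2390]); translate([3468, 332, 0]) cube([772, 111, 2097]); }
translate([193, 4021, 0]) cube([5350, 111, 2390]);
translate([193, 443, 0]) cube([111, 3578, 2390]);
translate([5432, 443, 0]) cube([111, 3578, 2390]);


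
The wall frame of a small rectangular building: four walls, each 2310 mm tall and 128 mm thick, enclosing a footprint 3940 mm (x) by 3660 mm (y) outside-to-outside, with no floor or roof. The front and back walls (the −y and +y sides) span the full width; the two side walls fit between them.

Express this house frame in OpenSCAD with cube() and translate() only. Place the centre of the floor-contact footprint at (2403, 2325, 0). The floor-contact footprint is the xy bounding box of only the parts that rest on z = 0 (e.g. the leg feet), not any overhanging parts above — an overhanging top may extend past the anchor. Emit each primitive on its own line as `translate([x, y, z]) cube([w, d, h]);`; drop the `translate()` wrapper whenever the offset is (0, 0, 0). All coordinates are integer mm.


translate([433, 495, 0]) cube([3940, 128, 2310]);
translate([433, 4027, 0]) cube([3940, 128, 2310]);
translate([433, 623, 0]) cube([128, 3404, 2310]);
translate([4245, 623, 0]) cube([128, 3404, 2310]);


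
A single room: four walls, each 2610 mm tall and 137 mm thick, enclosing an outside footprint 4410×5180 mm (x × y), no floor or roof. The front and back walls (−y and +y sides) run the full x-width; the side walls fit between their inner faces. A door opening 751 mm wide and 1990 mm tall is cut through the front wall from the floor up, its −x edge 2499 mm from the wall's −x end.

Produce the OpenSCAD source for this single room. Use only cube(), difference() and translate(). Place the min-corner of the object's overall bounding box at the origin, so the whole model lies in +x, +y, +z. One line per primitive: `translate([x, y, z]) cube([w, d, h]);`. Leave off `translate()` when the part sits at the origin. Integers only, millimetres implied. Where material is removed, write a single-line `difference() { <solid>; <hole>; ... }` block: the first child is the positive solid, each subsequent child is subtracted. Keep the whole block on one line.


difference() { cube([4410, 137, 2610]); translate([2499, 0, 0]) cube([751, 137, 1990]); }
translate([0, 5043, 0]) cube([4410, 137, 2610]);
translate([0, 137, 0]) cube([137, 4906, 2610]);
translate([4273, 137, 0]) cube([137, 4906, 2610]);


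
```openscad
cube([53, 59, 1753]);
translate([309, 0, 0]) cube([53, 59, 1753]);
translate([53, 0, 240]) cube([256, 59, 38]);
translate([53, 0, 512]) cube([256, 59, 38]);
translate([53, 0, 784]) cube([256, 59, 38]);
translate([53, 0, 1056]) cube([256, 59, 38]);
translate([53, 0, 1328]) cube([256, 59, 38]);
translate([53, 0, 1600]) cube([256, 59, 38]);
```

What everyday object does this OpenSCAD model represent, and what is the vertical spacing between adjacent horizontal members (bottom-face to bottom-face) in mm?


A ladder. The rung spacing is 272 mm.

Two tall 53×59 posts with 6 short bars between them — a ladder. Adjacent rungs sit at z = 240 and z = 512, so the spacing is 512 − 240 = 272 mm.


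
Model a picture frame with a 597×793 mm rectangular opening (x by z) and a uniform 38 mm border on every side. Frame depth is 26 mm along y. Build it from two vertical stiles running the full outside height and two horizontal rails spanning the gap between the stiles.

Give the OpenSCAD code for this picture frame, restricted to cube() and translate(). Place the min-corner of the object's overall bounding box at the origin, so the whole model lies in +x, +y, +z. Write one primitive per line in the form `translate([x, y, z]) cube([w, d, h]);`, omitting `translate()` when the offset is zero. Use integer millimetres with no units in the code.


cube([38, 26, 869]);
translate([635, 0, 0]) cube([38, 26, 869]);
translate([38, 0, 0]) cube([597, 26, 38]);
translate([38, 0, 831]) cube([597, 26, 38]);


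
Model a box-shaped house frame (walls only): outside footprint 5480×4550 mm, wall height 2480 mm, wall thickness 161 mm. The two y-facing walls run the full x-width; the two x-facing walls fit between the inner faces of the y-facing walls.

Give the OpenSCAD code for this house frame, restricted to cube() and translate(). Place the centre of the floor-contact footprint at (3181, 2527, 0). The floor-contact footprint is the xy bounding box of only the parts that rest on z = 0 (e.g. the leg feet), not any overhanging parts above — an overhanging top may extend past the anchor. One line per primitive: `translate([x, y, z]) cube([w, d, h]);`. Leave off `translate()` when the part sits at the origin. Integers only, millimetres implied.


translate([441, 252, 0]) cube([5480, 161, 2480]);
translate([441, 4641, 0]) cube([5480, 161, 2480]);
translate([441, 413, 0]) cube([161, 4228, 2480]);
translate([5760, 413, 0]) cube([161, 4228, 2480]);
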